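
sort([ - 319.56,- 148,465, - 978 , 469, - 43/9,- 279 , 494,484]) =[ - 978 , - 319.56, - 279,  -  148, -43/9,465, 469,484 , 494]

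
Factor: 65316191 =233^1*280327^1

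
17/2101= 17/2101 = 0.01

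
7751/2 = 7751/2 = 3875.50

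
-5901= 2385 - 8286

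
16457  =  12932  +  3525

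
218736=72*3038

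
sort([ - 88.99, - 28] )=[-88.99,- 28]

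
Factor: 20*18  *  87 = 2^3 * 3^3*5^1*29^1 = 31320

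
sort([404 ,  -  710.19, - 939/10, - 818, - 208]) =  [ - 818,  -  710.19, - 208, - 939/10,404 ]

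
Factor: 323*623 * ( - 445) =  - 89546905 = - 5^1 * 7^1*17^1*19^1 *89^2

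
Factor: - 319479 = - 3^1*109^1*  977^1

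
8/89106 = 4/44553 =0.00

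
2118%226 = 84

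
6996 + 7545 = 14541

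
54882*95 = 5213790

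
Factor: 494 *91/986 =7^1 *13^2*17^( - 1) * 19^1*29^ ( - 1 )=22477/493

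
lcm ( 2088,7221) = 173304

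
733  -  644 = 89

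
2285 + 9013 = 11298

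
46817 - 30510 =16307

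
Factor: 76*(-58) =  - 4408=- 2^3*19^1*29^1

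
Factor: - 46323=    - 3^2*5147^1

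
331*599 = 198269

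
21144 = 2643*8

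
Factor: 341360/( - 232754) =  - 170680/116377 = - 2^3*5^1*17^1 * 29^(  -  1)*251^1*4013^ ( - 1) 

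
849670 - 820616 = 29054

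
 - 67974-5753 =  - 73727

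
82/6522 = 41/3261= 0.01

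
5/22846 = 5/22846=0.00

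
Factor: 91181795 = 5^1*17^1*619^1 * 1733^1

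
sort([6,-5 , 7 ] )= [ - 5,6, 7]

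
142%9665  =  142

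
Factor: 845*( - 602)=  -508690 = - 2^1*5^1*7^1*13^2  *  43^1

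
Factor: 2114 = 2^1*7^1*151^1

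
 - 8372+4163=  -4209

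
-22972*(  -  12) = 275664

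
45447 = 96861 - 51414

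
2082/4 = 520 + 1/2=520.50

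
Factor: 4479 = 3^1*1493^1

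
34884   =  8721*4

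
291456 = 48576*6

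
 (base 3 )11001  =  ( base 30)3j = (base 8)155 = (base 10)109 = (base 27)41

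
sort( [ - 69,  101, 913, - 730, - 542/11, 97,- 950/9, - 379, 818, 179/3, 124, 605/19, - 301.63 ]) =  [ - 730, - 379, - 301.63,- 950/9,-69, -542/11, 605/19, 179/3, 97,101, 124,818  ,  913] 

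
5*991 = 4955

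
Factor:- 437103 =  - 3^3 * 16189^1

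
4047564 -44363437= -40315873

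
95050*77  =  7318850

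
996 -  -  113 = 1109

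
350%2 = 0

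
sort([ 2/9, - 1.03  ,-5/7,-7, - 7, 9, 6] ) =[ - 7, - 7, - 1.03,  -  5/7 , 2/9 , 6,9 ]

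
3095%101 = 65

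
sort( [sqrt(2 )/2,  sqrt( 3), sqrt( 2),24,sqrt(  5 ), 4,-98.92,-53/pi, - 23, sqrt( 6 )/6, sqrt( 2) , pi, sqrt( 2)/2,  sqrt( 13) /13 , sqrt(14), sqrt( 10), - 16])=[  -  98.92, - 23, - 53/pi, - 16 , sqrt(13)/13,sqrt( 6)/6, sqrt (2 ) /2, sqrt( 2)/2, sqrt ( 2),sqrt( 2), sqrt(3), sqrt( 5),pi, sqrt( 10), sqrt(14), 4,24 ]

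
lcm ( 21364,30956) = 1516844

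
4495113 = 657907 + 3837206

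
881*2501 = 2203381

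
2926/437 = 154/23  =  6.70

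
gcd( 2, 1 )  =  1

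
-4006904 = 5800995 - 9807899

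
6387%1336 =1043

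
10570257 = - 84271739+94841996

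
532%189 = 154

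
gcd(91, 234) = 13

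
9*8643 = 77787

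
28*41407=1159396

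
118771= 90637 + 28134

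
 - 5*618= - 3090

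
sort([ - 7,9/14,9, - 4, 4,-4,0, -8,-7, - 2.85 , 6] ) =[ - 8, - 7, - 7,-4,-4,-2.85, 0,  9/14,4, 6, 9 ] 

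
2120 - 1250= 870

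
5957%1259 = 921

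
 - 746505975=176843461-923349436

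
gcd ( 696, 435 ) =87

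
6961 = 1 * 6961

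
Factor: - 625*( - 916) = 572500 = 2^2*5^4*  229^1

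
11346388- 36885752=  - 25539364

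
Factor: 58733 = 58733^1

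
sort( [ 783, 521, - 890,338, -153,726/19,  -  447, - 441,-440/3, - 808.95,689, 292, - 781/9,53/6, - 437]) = [ - 890, - 808.95, - 447,-441, - 437 , - 153, - 440/3,-781/9,53/6,726/19, 292,  338,521,  689, 783 ]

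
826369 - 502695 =323674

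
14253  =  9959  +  4294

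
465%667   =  465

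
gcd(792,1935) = 9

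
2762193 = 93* 29701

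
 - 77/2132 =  - 1+2055/2132 = - 0.04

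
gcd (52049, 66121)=1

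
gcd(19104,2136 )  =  24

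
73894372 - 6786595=67107777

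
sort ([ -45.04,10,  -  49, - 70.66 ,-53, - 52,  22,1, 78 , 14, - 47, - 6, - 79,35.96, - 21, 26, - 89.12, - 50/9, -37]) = [ - 89.12, -79, - 70.66, - 53, - 52, - 49, - 47,-45.04, - 37 ,  -  21,-6, - 50/9,1, 10 , 14, 22  ,  26, 35.96,78 ]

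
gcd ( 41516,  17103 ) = 1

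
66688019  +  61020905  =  127708924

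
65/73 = 65/73 = 0.89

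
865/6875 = 173/1375 = 0.13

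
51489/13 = 3960 + 9/13=3960.69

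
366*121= 44286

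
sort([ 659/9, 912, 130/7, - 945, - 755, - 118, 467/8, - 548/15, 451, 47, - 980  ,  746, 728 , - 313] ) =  [ - 980,  -  945, - 755, - 313, - 118, - 548/15,130/7, 47,467/8, 659/9, 451,728, 746, 912]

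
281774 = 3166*89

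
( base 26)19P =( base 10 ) 935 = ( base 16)3a7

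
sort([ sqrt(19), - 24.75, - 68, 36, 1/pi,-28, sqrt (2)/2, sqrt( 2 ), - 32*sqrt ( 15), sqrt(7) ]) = [ - 32*sqrt( 15 ), - 68, - 28, - 24.75, 1/pi , sqrt(2)/2,sqrt( 2),sqrt ( 7 ),sqrt( 19), 36]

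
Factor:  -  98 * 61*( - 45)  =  2^1*3^2*5^1*7^2 * 61^1= 269010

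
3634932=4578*794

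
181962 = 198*919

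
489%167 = 155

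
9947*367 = 3650549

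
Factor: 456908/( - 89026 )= -228454/44513 = - 2^1*7^ ( - 1) * 103^1 * 1109^1 * 6359^(-1) 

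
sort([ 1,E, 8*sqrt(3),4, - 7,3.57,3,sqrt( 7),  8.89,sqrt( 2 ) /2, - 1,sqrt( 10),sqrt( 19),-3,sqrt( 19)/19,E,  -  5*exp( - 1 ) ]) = [- 7, - 3,- 5*exp( - 1), -1,sqrt( 19)/19, sqrt( 2 ) /2,1, sqrt( 7), E  ,  E, 3,sqrt( 10 ),3.57,4,sqrt( 19) , 8.89,8*sqrt ( 3 ) ]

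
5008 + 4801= 9809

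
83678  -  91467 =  - 7789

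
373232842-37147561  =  336085281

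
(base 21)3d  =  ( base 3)2211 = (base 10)76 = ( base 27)2M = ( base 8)114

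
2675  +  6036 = 8711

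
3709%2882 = 827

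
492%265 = 227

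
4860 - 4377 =483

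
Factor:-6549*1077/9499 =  - 3^2*7^(-1)*23^( - 1 )*37^1 * 359^1 = - 119547/161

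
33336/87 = 383 + 5/29 = 383.17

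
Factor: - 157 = -157^1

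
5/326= 5/326 = 0.02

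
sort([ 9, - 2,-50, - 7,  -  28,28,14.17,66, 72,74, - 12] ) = [ - 50,  -  28, - 12,  -  7,-2,  9, 14.17, 28,66,72, 74 ] 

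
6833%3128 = 577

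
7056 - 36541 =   -  29485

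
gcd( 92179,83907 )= 1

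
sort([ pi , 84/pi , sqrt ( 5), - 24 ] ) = [  -  24, sqrt( 5) , pi,84/pi ]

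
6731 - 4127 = 2604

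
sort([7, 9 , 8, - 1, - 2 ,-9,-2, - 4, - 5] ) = [ - 9,-5, - 4, - 2,- 2 , - 1,  7, 8,9 ] 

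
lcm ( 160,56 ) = 1120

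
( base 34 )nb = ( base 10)793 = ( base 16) 319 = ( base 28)109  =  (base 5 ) 11133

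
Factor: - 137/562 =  - 2^( - 1)*137^1*281^( - 1)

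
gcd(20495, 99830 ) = 5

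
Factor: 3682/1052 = 7/2=2^( - 1)*7^1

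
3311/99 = 33 + 4/9 = 33.44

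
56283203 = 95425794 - 39142591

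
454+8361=8815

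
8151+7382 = 15533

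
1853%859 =135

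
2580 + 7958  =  10538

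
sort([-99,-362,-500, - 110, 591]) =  [-500, - 362, - 110, - 99,591]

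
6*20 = 120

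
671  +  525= 1196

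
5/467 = 5/467 = 0.01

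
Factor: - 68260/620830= - 2^1*7^ ( - 3 )*181^( - 1 )*3413^1 =- 6826/62083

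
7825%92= 5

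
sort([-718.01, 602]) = [-718.01,  602] 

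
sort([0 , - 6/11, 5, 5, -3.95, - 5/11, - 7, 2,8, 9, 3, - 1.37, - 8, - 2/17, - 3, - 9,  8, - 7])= [ - 9,-8, - 7, - 7,-3.95,-3, - 1.37, - 6/11, - 5/11, - 2/17, 0,2 , 3,5 , 5, 8, 8,9]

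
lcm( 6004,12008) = 12008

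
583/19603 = 583/19603 = 0.03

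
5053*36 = 181908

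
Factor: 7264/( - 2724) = -8/3 = - 2^3*3^( - 1)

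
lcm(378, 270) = 1890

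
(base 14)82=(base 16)72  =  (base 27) 46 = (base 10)114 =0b1110010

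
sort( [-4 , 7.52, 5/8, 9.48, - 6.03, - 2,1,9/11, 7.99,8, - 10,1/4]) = [ - 10, - 6.03, - 4,-2, 1/4,  5/8,9/11, 1, 7.52,7.99, 8,9.48]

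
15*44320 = 664800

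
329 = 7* 47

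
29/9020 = 29/9020 = 0.00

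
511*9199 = 4700689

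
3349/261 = 12+217/261  =  12.83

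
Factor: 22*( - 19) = -2^1 * 11^1*19^1 = - 418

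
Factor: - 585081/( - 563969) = 83583/80567 = 3^2*37^1*251^1 * 80567^(-1) 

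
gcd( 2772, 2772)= 2772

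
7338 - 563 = 6775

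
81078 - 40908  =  40170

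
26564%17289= 9275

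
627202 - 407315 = 219887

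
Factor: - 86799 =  - 3^1*28933^1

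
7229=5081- - 2148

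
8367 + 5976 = 14343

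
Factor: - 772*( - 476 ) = 367472 = 2^4 * 7^1*17^1*193^1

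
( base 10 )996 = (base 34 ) ta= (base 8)1744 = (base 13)5B8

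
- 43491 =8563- 52054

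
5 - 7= -2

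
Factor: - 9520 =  - 2^4*5^1*7^1*17^1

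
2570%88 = 18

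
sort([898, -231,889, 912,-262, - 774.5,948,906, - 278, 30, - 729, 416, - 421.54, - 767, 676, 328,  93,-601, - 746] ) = [ - 774.5,-767, - 746, - 729, - 601 , - 421.54, - 278,-262,-231, 30, 93, 328,416, 676, 889,898,906, 912,948]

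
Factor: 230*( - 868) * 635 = -126771400= -2^3*5^2* 7^1*23^1*31^1*  127^1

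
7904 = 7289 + 615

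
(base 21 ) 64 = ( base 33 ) 3v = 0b10000010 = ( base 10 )130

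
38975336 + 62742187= 101717523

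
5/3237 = 5/3237 = 0.00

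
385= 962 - 577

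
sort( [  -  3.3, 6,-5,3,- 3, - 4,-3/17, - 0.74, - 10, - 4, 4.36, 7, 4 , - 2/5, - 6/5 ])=[ - 10,-5, - 4, - 4, - 3.3, - 3,  -  6/5, - 0.74, - 2/5,  -  3/17, 3,  4, 4.36, 6,7 ]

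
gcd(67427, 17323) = 1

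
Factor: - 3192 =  - 2^3*3^1 * 7^1*19^1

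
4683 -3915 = 768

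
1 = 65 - 64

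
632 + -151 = 481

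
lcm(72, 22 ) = 792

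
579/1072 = 579/1072 = 0.54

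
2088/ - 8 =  - 261 + 0/1 = - 261.00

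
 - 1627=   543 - 2170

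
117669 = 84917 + 32752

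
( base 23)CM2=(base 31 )745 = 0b1101011001000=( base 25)AO6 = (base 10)6856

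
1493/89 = 16 + 69/89=16.78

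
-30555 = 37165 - 67720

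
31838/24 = 15919/12  =  1326.58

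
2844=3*948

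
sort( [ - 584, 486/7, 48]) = [-584, 48, 486/7]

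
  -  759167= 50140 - 809307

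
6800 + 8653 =15453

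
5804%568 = 124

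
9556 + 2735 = 12291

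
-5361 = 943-6304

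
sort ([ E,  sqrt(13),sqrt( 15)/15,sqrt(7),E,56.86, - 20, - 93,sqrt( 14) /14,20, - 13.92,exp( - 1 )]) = [ - 93, - 20, - 13.92,sqrt( 15)/15,sqrt ( 14)/14, exp( - 1)  ,  sqrt(7 ),E,E, sqrt (13),  20, 56.86]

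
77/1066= 77/1066 = 0.07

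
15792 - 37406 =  - 21614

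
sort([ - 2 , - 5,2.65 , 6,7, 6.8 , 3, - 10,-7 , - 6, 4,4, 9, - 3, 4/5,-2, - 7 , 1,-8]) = [ - 10,  -  8, - 7,-7, - 6,- 5, - 3,-2 ,-2 , 4/5 , 1, 2.65 , 3,4,4, 6 , 6.8,7,9]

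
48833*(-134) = - 6543622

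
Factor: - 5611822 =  - 2^1 * 2805911^1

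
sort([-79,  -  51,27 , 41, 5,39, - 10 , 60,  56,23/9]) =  [ - 79 ,-51,-10,23/9, 5,  27,39,41,56,60 ]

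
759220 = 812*935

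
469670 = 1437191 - 967521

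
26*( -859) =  - 22334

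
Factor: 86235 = 3^1*5^1 * 5749^1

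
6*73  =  438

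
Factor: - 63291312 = -2^4 * 3^2*7^1 * 37^1*1697^1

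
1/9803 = 1/9803 = 0.00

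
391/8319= 391/8319= 0.05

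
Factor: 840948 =2^2*3^1*70079^1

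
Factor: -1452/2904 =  - 1/2 = -  2^(-1) 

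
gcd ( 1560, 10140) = 780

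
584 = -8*( - 73 )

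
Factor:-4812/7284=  - 401^1*607^( -1) = - 401/607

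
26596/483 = 55+31/483 = 55.06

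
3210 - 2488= 722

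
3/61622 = 3/61622 = 0.00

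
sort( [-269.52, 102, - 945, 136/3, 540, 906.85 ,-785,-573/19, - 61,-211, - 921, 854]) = [ - 945,-921, - 785,-269.52, -211,-61,-573/19, 136/3,102, 540, 854,906.85] 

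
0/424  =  0= 0.00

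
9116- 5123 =3993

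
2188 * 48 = 105024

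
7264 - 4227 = 3037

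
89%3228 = 89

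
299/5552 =299/5552 = 0.05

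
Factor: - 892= -2^2 * 223^1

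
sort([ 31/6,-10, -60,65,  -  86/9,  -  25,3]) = [  -  60, - 25,-10, - 86/9,  3, 31/6, 65 ] 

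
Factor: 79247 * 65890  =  2^1*5^1*7^1* 11^1*599^1* 11321^1=5221584830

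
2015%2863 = 2015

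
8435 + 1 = 8436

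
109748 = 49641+60107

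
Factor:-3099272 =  - 2^3*11^1*41^1 * 859^1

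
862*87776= 75662912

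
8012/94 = 4006/47 = 85.23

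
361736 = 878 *412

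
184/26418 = 92/13209  =  0.01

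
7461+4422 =11883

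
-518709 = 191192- 709901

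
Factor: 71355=3^1*5^1 * 67^1*71^1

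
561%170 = 51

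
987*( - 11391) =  - 11242917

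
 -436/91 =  - 5 + 19/91  =  - 4.79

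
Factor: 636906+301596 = 2^1 * 3^2*17^1*3067^1 = 938502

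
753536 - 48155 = 705381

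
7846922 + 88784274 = 96631196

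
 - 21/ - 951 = 7/317 = 0.02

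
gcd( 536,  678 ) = 2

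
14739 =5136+9603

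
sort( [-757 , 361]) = [-757, 361 ]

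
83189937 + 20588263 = 103778200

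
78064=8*9758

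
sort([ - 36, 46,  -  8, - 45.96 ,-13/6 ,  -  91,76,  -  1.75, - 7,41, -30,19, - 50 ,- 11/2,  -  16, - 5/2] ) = [ - 91, - 50, - 45.96, - 36, - 30, - 16, - 8, - 7, - 11/2, - 5/2, - 13/6, - 1.75 , 19, 41,46,76 ]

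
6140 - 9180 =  - 3040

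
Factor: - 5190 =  - 2^1*3^1 * 5^1*173^1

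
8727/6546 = 1 + 727/2182 = 1.33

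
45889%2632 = 1145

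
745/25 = 29 + 4/5=29.80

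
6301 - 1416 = 4885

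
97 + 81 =178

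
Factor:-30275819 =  - 7^1*4325117^1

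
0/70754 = 0= 0.00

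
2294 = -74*( - 31 ) 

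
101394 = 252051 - 150657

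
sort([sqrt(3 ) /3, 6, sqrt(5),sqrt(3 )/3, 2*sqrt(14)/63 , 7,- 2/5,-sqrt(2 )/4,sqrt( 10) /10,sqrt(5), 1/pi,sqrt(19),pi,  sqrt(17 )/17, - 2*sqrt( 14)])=[-2*sqrt( 14 ), - 2/5,-sqrt(2 )/4,  2*sqrt( 14) /63, sqrt( 17 )/17, sqrt(10)/10, 1/pi,sqrt( 3) /3,sqrt(3)/3 , sqrt (5),sqrt( 5 ) , pi, sqrt(19 ),6,7]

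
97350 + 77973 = 175323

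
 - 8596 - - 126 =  - 8470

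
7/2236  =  7/2236=   0.00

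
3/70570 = 3/70570=0.00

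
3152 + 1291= 4443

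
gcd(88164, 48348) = 2844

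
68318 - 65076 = 3242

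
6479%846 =557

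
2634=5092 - 2458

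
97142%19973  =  17250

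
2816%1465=1351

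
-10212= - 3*3404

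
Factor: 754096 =2^4*7^1*6733^1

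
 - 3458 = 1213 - 4671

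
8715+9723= 18438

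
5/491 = 5/491 =0.01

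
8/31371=8/31371= 0.00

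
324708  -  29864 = 294844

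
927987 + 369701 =1297688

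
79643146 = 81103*982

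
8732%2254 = 1970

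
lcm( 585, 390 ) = 1170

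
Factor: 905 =5^1 * 181^1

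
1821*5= 9105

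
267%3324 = 267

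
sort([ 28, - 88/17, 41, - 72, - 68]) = [ - 72,-68,  -  88/17, 28,41 ]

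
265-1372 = -1107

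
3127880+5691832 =8819712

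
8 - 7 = 1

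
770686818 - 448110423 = 322576395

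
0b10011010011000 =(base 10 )9880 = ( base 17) 2033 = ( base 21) 118A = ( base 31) A8M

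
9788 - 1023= 8765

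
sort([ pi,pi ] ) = [pi,pi ] 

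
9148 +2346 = 11494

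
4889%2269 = 351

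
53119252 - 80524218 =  - 27404966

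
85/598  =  85/598= 0.14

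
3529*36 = 127044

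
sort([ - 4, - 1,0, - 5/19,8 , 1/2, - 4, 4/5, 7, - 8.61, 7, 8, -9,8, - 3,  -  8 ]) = [ - 9,-8.61, - 8, - 4, - 4,-3, - 1,-5/19,0,1/2,  4/5,  7,  7 , 8,8, 8]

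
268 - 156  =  112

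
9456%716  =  148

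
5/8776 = 5/8776 = 0.00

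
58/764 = 29/382 = 0.08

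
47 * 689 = 32383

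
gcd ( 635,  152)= 1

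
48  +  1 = 49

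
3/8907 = 1/2969 = 0.00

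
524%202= 120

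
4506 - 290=4216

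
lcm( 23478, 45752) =1784328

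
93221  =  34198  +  59023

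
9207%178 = 129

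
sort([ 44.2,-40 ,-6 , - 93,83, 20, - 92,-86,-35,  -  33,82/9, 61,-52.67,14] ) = [ - 93,-92,  -  86,-52.67 , - 40, - 35, - 33, - 6  ,  82/9,  14,20,44.2 , 61,  83]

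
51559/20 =51559/20 = 2577.95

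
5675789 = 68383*83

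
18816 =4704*4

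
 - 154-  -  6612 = 6458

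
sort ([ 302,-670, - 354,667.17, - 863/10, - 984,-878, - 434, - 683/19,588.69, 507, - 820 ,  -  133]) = [  -  984, - 878, - 820, - 670, - 434,-354, - 133, - 863/10, - 683/19, 302, 507, 588.69, 667.17]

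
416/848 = 26/53 = 0.49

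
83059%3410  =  1219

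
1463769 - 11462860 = -9999091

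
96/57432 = 4/2393 = 0.00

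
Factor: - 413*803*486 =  - 2^1*3^5*7^1 * 11^1*59^1*73^1 = - 161176554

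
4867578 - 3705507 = 1162071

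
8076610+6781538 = 14858148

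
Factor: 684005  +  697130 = 1381135 = 5^1*7^1 *39461^1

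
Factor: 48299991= 3^1*641^1 * 25117^1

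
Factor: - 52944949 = -277^1*191137^1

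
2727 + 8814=11541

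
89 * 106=9434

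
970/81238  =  485/40619 = 0.01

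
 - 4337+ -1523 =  - 5860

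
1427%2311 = 1427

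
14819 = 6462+8357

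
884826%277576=52098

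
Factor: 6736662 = 2^1 *3^3*124753^1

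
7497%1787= 349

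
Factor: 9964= 2^2 * 47^1* 53^1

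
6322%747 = 346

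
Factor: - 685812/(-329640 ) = 2^(- 1 )*5^( - 1 )*41^( - 1)*853^1 =853/410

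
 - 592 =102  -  694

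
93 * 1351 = 125643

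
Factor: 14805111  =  3^1*829^1*5953^1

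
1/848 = 1/848 = 0.00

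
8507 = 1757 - -6750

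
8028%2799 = 2430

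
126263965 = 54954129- - 71309836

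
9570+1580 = 11150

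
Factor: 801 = 3^2  *89^1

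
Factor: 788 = 2^2*197^1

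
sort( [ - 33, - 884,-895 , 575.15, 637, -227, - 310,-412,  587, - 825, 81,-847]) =[ - 895,-884, - 847, - 825, - 412, -310,-227,-33,81, 575.15,587,  637 ] 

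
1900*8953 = 17010700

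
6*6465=38790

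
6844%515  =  149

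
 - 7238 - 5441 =  -  12679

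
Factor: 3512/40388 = 2^1 * 23^(-1) = 2/23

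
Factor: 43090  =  2^1*5^1*31^1*139^1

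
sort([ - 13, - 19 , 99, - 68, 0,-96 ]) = [-96,-68,  -  19, - 13, 0 , 99 ]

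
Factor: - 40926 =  - 2^1*3^1*19^1 * 359^1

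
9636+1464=11100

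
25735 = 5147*5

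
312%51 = 6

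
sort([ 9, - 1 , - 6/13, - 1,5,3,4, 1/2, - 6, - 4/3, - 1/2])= [ - 6, - 4/3, - 1,  -  1, - 1/2  , - 6/13,1/2,3,4,5,9 ] 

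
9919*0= 0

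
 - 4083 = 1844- 5927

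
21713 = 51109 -29396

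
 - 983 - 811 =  - 1794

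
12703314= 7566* 1679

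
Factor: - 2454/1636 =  - 2^( - 1)*3^1 = -3/2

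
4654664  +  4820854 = 9475518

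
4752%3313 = 1439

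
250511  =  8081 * 31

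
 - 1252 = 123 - 1375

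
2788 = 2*1394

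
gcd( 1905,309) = 3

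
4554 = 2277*2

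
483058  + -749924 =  - 266866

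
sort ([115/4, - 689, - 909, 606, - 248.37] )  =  [ -909,-689,-248.37, 115/4, 606 ] 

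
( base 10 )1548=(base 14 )7c8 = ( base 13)921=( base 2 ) 11000001100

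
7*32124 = 224868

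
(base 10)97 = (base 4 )1201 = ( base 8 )141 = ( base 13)76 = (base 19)52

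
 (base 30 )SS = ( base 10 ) 868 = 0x364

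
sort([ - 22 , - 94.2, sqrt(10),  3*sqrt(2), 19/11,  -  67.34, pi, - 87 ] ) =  [ -94.2 , - 87, - 67.34,  -  22,  19/11,  pi,sqrt( 10),3*sqrt(2)]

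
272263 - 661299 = -389036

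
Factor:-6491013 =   -  3^1*2163671^1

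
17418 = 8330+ 9088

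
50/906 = 25/453= 0.06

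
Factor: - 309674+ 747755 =3^1*7^1*23^1*907^1 =438081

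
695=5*139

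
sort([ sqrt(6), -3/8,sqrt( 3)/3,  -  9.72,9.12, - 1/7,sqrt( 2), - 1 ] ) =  [ -9.72, - 1, - 3/8,-1/7,sqrt( 3)/3, sqrt( 2), sqrt( 6 ), 9.12 ] 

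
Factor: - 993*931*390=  - 2^1*3^2*5^1*7^2*13^1*19^1* 331^1=- 360548370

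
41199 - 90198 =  - 48999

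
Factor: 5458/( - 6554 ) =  - 2729/3277 = - 29^( - 1)*113^( - 1)*2729^1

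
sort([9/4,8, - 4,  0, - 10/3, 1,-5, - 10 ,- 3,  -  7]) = [-10, - 7, - 5, - 4, - 10/3, - 3 , 0,1, 9/4, 8 ] 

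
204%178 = 26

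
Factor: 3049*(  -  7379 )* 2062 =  - 2^1*47^1*157^1  *1031^1 *3049^1 = -46392053402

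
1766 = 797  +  969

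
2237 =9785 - 7548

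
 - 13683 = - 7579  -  6104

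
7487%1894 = 1805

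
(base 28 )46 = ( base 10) 118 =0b1110110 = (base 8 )166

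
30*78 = 2340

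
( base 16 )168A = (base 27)7OJ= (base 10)5770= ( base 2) 1011010001010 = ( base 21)d1g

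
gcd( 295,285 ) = 5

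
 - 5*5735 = - 28675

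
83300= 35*2380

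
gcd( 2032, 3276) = 4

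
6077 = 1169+4908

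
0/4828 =0=0.00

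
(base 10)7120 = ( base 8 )15720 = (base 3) 100202201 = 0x1BD0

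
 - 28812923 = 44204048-73016971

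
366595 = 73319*5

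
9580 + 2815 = 12395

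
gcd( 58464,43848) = 14616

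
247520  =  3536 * 70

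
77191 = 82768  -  5577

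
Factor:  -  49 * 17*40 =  - 2^3*5^1*7^2 * 17^1 = - 33320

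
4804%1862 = 1080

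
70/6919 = 70/6919 = 0.01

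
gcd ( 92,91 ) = 1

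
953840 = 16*59615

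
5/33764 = 5/33764 = 0.00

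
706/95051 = 706/95051 = 0.01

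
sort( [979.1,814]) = [ 814, 979.1] 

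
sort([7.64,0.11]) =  [0.11,  7.64] 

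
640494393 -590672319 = 49822074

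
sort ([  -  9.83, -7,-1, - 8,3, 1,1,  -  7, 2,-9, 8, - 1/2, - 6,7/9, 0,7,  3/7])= [ - 9.83, - 9, - 8,-7, - 7,  -  6,-1, - 1/2,0,3/7, 7/9, 1,1, 2,3, 7, 8]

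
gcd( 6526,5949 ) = 1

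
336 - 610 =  -274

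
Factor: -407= - 11^1*37^1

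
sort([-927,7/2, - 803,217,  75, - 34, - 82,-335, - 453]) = [ - 927, - 803, - 453, - 335 , - 82, - 34, 7/2,75, 217]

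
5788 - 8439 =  - 2651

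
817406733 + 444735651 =1262142384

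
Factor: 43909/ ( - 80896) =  - 2^ (  -  10 ) * 19^1 * 79^( - 1) *2311^1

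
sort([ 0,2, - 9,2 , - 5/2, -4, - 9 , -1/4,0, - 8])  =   [ -9, - 9,-8 , -4,-5/2 , - 1/4,0,0,2,2] 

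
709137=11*64467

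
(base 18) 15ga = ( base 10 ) 7750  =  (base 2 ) 1111001000110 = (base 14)2b78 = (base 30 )8ia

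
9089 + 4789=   13878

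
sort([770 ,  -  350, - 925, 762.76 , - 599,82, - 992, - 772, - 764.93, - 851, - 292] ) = [ - 992,  -  925, - 851,  -  772, - 764.93, - 599 , - 350, - 292  ,  82,  762.76,770]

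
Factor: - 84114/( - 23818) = 42057/11909 = 3^2*4673^1  *  11909^(- 1)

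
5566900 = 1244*4475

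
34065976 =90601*376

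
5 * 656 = 3280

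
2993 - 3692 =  - 699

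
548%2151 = 548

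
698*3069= 2142162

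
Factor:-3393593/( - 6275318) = 2^( - 1)*7^1*97^( - 1)*4621^( - 1 )*69257^1 = 484799/896474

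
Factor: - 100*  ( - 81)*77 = 2^2 * 3^4 *5^2*7^1*11^1 =623700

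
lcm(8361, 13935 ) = 41805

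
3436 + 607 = 4043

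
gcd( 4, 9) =1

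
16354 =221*74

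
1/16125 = 1/16125= 0.00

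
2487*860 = 2138820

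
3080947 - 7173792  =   - 4092845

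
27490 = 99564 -72074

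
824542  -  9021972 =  - 8197430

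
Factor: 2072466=2^1*3^4 * 11^1*1163^1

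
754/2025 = 754/2025 = 0.37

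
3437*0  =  0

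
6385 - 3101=3284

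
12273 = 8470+3803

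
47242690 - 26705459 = 20537231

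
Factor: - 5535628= - 2^2 * 7^2*61^1 * 463^1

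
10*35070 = 350700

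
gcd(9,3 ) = 3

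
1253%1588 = 1253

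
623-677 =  - 54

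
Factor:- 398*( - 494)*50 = 9830600 =2^3*5^2* 13^1*19^1*199^1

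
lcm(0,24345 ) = 0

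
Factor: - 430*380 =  - 2^3*5^2*19^1*43^1  =  -163400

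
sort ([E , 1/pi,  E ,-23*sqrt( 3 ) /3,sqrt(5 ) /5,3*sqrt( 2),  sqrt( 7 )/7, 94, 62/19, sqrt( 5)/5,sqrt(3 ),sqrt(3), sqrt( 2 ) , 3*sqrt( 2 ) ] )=[ - 23*sqrt(3)/3,1/pi,sqrt( 7)/7,sqrt ( 5) /5, sqrt ( 5 )/5,sqrt(2), sqrt (3 ) , sqrt (3 ),E , E, 62/19, 3*sqrt( 2 ),  3*sqrt ( 2), 94 ] 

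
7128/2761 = 2 + 146/251= 2.58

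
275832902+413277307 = 689110209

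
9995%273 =167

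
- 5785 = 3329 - 9114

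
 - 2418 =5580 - 7998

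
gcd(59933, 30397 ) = 1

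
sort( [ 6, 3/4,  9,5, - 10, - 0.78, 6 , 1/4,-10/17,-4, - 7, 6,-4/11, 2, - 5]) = [- 10, - 7, - 5, - 4, - 0.78 , - 10/17, - 4/11, 1/4,3/4, 2, 5, 6 , 6, 6 , 9] 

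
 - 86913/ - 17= 86913/17 = 5112.53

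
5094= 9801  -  4707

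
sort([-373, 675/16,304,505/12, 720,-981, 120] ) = [ - 981,-373, 505/12,675/16, 120 , 304,720] 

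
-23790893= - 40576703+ 16785810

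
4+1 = 5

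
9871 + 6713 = 16584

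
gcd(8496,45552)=48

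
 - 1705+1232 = -473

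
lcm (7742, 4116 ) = 325164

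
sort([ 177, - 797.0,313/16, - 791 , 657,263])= [ - 797.0, - 791, 313/16,177,263, 657 ] 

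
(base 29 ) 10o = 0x361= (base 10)865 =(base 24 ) 1c1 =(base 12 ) 601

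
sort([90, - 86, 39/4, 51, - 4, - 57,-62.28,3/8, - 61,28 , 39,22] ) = [ - 86, - 62.28, - 61, - 57, - 4,3/8,39/4,22,28,39,51,  90] 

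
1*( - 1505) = - 1505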